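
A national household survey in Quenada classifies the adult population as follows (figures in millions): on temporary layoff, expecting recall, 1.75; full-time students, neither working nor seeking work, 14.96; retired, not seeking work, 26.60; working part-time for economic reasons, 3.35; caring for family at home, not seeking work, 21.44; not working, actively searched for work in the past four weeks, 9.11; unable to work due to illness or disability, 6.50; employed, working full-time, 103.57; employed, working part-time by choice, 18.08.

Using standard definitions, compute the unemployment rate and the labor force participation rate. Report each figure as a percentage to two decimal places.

Unemployment rate ≈ 7.99%; labor force participation rate ≈ 66.16%.

Employed = 3.35 + 103.57 + 18.08 = 125.00 million (anyone who worked, including part-time for economic reasons, counts as employed).
Unemployed = 1.75 + 9.11 = 10.86 million (jobless and actively searching, or on temporary layoff).
Labor force = 125.00 + 10.86 = 135.86 million.
Not in labor force = 14.96 + 26.60 + 21.44 + 6.50 = 69.50 million (those not working and not actively searching are outside the labor force).
Civilian working-age population = 135.86 + 69.50 = 205.36 million.
Unemployment rate = 10.86 / 135.86 = 7.99%.
Labor force participation rate = 135.86 / 205.36 = 66.16%.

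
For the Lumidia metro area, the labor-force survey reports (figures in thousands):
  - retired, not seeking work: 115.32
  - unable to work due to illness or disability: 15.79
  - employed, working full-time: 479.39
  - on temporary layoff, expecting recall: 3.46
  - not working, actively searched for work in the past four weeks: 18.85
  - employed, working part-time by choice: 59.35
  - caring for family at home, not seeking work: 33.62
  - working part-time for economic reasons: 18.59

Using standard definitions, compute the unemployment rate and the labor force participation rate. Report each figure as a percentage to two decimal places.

Employed = 479.39 + 59.35 + 18.59 = 557.33 thousand (anyone who worked, including part-time for economic reasons, counts as employed).
Unemployed = 3.46 + 18.85 = 22.31 thousand (jobless and actively searching, or on temporary layoff).
Labor force = 557.33 + 22.31 = 579.64 thousand.
Not in labor force = 115.32 + 15.79 + 33.62 = 164.73 thousand (those not working and not actively searching are outside the labor force).
Civilian working-age population = 579.64 + 164.73 = 744.37 thousand.
Unemployment rate = 22.31 / 579.64 = 3.85%.
Labor force participation rate = 579.64 / 744.37 = 77.87%.

Unemployment rate ≈ 3.85%; labor force participation rate ≈ 77.87%.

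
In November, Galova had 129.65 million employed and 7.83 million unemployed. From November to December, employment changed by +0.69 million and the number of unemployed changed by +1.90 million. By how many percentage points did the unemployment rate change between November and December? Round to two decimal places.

November: labor force = 129.65 + 7.83 = 137.48; u = 7.83/137.48 = 5.70%.
December: labor force = 130.34 + 9.73 = 140.07; u = 9.73/140.07 = 6.95%.
Change = 6.95% − 5.70% = +1.25 pp.

The unemployment rate changed by +1.25 percentage points.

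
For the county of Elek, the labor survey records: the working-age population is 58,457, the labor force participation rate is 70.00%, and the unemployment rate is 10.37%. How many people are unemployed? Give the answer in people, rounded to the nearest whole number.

Labor force = 0.7000 × 58,457 = 40,920.
Unemployed = 0.1037 × 40,920 ≈ 4,243.

About 4,243 are unemployed.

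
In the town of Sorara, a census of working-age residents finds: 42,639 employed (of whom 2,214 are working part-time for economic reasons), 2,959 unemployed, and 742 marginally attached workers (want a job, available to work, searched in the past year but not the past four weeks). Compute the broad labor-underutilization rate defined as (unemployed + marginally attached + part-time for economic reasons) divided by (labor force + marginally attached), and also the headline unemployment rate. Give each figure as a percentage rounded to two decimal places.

Labor force = 42,639 + 2,959 = 45,598.
Numerator = 2,959 + 742 + 2,214 = 5,915.
Denominator = 45,598 + 742 = 46,340.
Broad rate = 5,915 / 46,340 = 12.76%.
Headline unemployment rate = 2,959 / 45,598 = 6.49%.

Broad underutilization rate ≈ 12.76%; headline unemployment rate ≈ 6.49%.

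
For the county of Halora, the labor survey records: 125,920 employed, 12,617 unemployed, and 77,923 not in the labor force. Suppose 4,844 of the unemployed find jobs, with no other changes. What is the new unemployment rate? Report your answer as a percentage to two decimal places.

New unemployment rate ≈ 5.61%.

Initially, labor force = 125,920 + 12,617 = 138,537, so u = 12,617/138,537 = 9.11%.
After the change, unemployed falls and employed rises by 4,844; labor force unchanged → E = 130,764, U = 7,773, labor force = 138,537.
New unemployment rate = 7,773 / 138,537 = 5.61%.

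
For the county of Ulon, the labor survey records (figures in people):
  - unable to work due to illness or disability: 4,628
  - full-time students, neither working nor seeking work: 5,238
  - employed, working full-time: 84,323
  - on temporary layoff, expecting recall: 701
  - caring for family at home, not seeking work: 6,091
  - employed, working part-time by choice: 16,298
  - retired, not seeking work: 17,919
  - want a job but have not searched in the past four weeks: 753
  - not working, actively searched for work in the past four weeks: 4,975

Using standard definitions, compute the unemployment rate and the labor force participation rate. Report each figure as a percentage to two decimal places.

Employed = 84,323 + 16,298 = 100,621.
Unemployed = 701 + 4,975 = 5,676 (jobless and actively searching, or on temporary layoff).
Labor force = 100,621 + 5,676 = 106,297.
Not in labor force = 4,628 + 5,238 + 6,091 + 17,919 + 753 = 34,629 (those not working and not actively searching are outside the labor force — including those who want a job but have given up searching).
Civilian working-age population = 106,297 + 34,629 = 140,926.
Unemployment rate = 5,676 / 106,297 = 5.34%.
Labor force participation rate = 106,297 / 140,926 = 75.43%.

Unemployment rate ≈ 5.34%; labor force participation rate ≈ 75.43%.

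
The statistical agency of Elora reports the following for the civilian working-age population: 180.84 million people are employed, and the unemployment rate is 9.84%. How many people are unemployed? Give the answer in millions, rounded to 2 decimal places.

Let U be the number unemployed. The labor force is E + U, and U/(E+U) = 0.0984.
So U = 0.0984 × 180.84 / (1 − 0.0984) = 17.7947 / 0.9016 ≈ 19.74 million.

About 19.74 million are unemployed.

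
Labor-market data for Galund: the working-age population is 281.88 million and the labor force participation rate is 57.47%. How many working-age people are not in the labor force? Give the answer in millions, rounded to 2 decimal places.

About 119.88 million are not in the labor force.

Share not in the labor force = 1 − 0.5747 = 0.4253.
Not in labor force = 0.4253 × 281.88 ≈ 119.88 million.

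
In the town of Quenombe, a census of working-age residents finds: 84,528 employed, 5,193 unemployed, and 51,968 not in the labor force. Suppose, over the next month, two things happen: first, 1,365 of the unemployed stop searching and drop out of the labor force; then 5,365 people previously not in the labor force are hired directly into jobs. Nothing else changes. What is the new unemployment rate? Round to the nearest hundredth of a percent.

New unemployment rate ≈ 4.08%.

Initially, labor force = 84,528 + 5,193 = 89,721, so u = 5,193/89,721 = 5.79%.
After the first change, unemployed and labor force both fall by 1,365 → E = 84,528, U = 3,828, labor force = 88,356.
After the second change, employed and labor force both rise by 5,365; unemployed unchanged → E = 89,893, U = 3,828, labor force = 93,721.
New unemployment rate = 3,828 / 93,721 = 4.08%.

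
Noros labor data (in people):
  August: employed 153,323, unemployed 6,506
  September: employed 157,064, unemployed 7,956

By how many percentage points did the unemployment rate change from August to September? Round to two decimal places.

The unemployment rate changed by +0.75 percentage points.

August: labor force = 153,323 + 6,506 = 159,829; u = 6,506/159,829 = 4.07%.
September: labor force = 157,064 + 7,956 = 165,020; u = 7,956/165,020 = 4.82%.
Change = 4.82% − 4.07% = +0.75 pp.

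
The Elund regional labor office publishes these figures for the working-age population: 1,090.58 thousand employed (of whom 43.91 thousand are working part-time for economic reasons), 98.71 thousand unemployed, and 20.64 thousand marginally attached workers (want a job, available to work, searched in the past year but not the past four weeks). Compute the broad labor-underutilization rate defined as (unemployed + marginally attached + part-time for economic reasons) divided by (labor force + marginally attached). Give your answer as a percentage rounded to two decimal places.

Broad underutilization rate ≈ 13.49%.

Labor force = 1,090.58 + 98.71 = 1,189.29 thousand.
Numerator = 98.71 + 20.64 + 43.91 = 163.26 thousand.
Denominator = 1,189.29 + 20.64 = 1,209.93 thousand.
Broad rate = 163.26 / 1,209.93 = 13.49%.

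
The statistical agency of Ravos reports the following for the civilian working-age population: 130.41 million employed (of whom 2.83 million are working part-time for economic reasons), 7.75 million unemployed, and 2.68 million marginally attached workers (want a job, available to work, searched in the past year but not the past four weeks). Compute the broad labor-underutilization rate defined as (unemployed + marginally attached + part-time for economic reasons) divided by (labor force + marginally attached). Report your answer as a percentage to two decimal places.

Labor force = 130.41 + 7.75 = 138.16 million.
Numerator = 7.75 + 2.68 + 2.83 = 13.26 million.
Denominator = 138.16 + 2.68 = 140.84 million.
Broad rate = 13.26 / 140.84 = 9.41%.

Broad underutilization rate ≈ 9.41%.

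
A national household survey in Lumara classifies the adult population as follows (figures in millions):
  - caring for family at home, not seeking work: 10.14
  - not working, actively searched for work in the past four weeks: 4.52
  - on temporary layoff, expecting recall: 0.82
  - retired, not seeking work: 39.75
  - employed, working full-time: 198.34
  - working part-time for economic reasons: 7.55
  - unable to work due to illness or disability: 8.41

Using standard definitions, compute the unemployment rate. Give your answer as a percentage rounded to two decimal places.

Employed = 198.34 + 7.55 = 205.89 million (anyone who worked, including part-time for economic reasons, counts as employed).
Unemployed = 4.52 + 0.82 = 5.34 million (jobless and actively searching, or on temporary layoff).
Labor force = 205.89 + 5.34 = 211.23 million.
Unemployment rate = 5.34 / 211.23 = 2.53%.

Unemployment rate ≈ 2.53%.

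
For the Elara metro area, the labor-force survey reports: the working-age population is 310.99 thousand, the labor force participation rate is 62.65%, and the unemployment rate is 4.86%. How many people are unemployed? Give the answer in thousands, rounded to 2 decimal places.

About 9.47 thousand are unemployed.

Labor force = 0.6265 × 310.99 = 194.84 thousand.
Unemployed = 0.0486 × 194.84 ≈ 9.47 thousand.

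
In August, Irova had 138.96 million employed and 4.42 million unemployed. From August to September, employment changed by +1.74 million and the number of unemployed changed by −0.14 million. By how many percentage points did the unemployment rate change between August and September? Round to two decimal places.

The unemployment rate changed by −0.13 percentage points.

August: labor force = 138.96 + 4.42 = 143.38; u = 4.42/143.38 = 3.08%.
September: labor force = 140.70 + 4.28 = 144.98; u = 4.28/144.98 = 2.95%.
Change = 2.95% − 3.08% = −0.13 pp.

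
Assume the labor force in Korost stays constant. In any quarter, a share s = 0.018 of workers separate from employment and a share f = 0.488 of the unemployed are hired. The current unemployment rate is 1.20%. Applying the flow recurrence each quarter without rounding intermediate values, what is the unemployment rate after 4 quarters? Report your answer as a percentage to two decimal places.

Unemployment rate after four quarters ≈ 3.42%.

With a fixed labor force, u_{t+1} = u_t + s·(1−u_t) − f·u_t = u_t·(1−s−f) + s.
Here 1−s−f = 0.494 and s = 0.018.
u_1 = 0.012000 × 0.494 + 0.018 = 0.023928.
u_2 = 0.023928 × 0.494 + 0.018 = 0.029820.
u_3 = 0.029820 × 0.494 + 0.018 = 0.032731.
u_4 = 0.032731 × 0.494 + 0.018 = 0.034169.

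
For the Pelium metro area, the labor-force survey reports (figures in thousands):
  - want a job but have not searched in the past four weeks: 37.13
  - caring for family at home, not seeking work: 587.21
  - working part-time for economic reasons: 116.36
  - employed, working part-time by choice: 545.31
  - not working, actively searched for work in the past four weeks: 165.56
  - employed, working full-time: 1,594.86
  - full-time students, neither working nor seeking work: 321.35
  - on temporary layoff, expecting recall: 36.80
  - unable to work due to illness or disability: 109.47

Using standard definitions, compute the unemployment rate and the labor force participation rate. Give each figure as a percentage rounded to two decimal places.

Employed = 116.36 + 545.31 + 1,594.86 = 2,256.53 thousand (anyone who worked, including part-time for economic reasons, counts as employed).
Unemployed = 165.56 + 36.80 = 202.36 thousand (jobless and actively searching, or on temporary layoff).
Labor force = 2,256.53 + 202.36 = 2,458.89 thousand.
Not in labor force = 37.13 + 587.21 + 321.35 + 109.47 = 1,055.16 thousand (those not working and not actively searching are outside the labor force — including those who want a job but have given up searching).
Civilian working-age population = 2,458.89 + 1,055.16 = 3,514.05 thousand.
Unemployment rate = 202.36 / 2,458.89 = 8.23%.
Labor force participation rate = 2,458.89 / 3,514.05 = 69.97%.

Unemployment rate ≈ 8.23%; labor force participation rate ≈ 69.97%.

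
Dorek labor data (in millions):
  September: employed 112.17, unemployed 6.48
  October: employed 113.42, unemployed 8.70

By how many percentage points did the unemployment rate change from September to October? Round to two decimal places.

The unemployment rate changed by +1.66 percentage points.

September: labor force = 112.17 + 6.48 = 118.65; u = 6.48/118.65 = 5.46%.
October: labor force = 113.42 + 8.70 = 122.12; u = 8.70/122.12 = 7.12%.
Change = 7.12% − 5.46% = +1.66 pp.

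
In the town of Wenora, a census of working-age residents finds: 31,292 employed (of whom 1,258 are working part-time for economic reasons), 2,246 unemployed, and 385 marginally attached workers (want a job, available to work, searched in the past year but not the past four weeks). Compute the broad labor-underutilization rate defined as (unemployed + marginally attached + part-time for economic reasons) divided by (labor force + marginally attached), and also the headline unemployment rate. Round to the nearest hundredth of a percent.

Labor force = 31,292 + 2,246 = 33,538.
Numerator = 2,246 + 385 + 1,258 = 3,889.
Denominator = 33,538 + 385 = 33,923.
Broad rate = 3,889 / 33,923 = 11.46%.
Headline unemployment rate = 2,246 / 33,538 = 6.70%.

Broad underutilization rate ≈ 11.46%; headline unemployment rate ≈ 6.70%.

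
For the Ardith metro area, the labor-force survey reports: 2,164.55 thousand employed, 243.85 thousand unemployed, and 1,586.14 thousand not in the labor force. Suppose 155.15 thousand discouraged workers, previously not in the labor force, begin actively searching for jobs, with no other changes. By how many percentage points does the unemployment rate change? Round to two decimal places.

The unemployment rate changes by +5.44 percentage points.

Initially, labor force = 2,164.55 + 243.85 = 2,408.40 thousand, so u = 243.85/2,408.40 = 10.12%.
After the change, unemployed and labor force both rise by 155.15 → E = 2,164.55, U = 399.00, labor force = 2,563.55 thousand.
New unemployment rate = 399.00 / 2,563.55 = 15.56%.
Change = 15.56% − 10.12% = +5.44 percentage points.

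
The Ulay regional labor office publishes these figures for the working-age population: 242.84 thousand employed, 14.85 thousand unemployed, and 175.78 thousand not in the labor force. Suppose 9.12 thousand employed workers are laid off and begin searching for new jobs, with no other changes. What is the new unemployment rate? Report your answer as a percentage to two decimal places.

New unemployment rate ≈ 9.30%.

Initially, labor force = 242.84 + 14.85 = 257.69 thousand, so u = 14.85/257.69 = 5.76%.
After the change, employed falls and unemployed rises by 9.12; labor force unchanged → E = 233.72, U = 23.97, labor force = 257.69 thousand.
New unemployment rate = 23.97 / 257.69 = 9.30%.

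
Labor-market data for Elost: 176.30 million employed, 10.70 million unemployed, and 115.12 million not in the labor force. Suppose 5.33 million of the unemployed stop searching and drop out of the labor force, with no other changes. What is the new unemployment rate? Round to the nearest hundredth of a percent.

Initially, labor force = 176.30 + 10.70 = 187.00 million, so u = 10.70/187.00 = 5.72%.
After the change, unemployed and labor force both fall by 5.33 → E = 176.30, U = 5.37, labor force = 181.67 million.
New unemployment rate = 5.37 / 181.67 = 2.96%.

New unemployment rate ≈ 2.96%.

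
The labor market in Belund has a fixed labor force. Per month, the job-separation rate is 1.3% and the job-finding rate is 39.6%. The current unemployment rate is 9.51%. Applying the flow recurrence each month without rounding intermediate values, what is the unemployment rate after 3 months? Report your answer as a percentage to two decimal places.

Unemployment rate after three months ≈ 4.49%.

With a fixed labor force, u_{t+1} = u_t + s·(1−u_t) − f·u_t = u_t·(1−s−f) + s.
Here 1−s−f = 0.591 and s = 0.013.
u_1 = 0.095100 × 0.591 + 0.013 = 0.069204.
u_2 = 0.069204 × 0.591 + 0.013 = 0.053900.
u_3 = 0.053900 × 0.591 + 0.013 = 0.044855.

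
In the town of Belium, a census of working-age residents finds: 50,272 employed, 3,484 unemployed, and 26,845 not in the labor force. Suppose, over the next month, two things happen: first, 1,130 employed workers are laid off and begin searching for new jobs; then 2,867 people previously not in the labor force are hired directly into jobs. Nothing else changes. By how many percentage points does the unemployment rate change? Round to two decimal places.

The unemployment rate changes by +1.67 percentage points.

Initially, labor force = 50,272 + 3,484 = 53,756, so u = 3,484/53,756 = 6.48%.
After the first change, employed falls and unemployed rises by 1,130; labor force unchanged → E = 49,142, U = 4,614, labor force = 53,756.
After the second change, employed and labor force both rise by 2,867; unemployed unchanged → E = 52,009, U = 4,614, labor force = 56,623.
New unemployment rate = 4,614 / 56,623 = 8.15%.
Change = 8.15% − 6.48% = +1.67 percentage points.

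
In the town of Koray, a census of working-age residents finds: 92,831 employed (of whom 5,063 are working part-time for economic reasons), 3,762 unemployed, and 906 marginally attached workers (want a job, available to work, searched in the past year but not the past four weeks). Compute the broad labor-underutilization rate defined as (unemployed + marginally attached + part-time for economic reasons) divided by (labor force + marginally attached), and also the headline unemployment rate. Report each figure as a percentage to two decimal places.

Broad underutilization rate ≈ 9.98%; headline unemployment rate ≈ 3.89%.

Labor force = 92,831 + 3,762 = 96,593.
Numerator = 3,762 + 906 + 5,063 = 9,731.
Denominator = 96,593 + 906 = 97,499.
Broad rate = 9,731 / 97,499 = 9.98%.
Headline unemployment rate = 3,762 / 96,593 = 3.89%.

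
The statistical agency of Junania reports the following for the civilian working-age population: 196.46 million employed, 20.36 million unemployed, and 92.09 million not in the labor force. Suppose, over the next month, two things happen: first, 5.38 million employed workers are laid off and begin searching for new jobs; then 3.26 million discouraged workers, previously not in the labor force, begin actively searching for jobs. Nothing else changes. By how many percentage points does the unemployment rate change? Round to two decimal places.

Initially, labor force = 196.46 + 20.36 = 216.82 million, so u = 20.36/216.82 = 9.39%.
After the first change, employed falls and unemployed rises by 5.38; labor force unchanged → E = 191.08, U = 25.74, labor force = 216.82 million.
After the second change, unemployed and labor force both rise by 3.26 → E = 191.08, U = 29.00, labor force = 220.08 million.
New unemployment rate = 29.00 / 220.08 = 13.18%.
Change = 13.18% − 9.39% = +3.79 percentage points.

The unemployment rate changes by +3.79 percentage points.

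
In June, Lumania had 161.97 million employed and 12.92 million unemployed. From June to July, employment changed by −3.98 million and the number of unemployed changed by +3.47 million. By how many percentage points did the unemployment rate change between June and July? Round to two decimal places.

The unemployment rate changed by +2.01 percentage points.

June: labor force = 161.97 + 12.92 = 174.89; u = 12.92/174.89 = 7.39%.
July: labor force = 157.99 + 16.39 = 174.38; u = 16.39/174.38 = 9.40%.
Change = 9.40% − 7.39% = +2.01 pp.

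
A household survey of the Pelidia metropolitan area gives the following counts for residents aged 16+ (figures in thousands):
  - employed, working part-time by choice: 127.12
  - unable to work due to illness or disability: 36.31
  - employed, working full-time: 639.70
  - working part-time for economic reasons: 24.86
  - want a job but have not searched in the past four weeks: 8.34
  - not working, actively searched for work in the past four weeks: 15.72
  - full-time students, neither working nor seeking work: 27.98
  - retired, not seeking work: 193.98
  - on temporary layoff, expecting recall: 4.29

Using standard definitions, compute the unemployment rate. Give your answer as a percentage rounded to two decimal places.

Unemployment rate ≈ 2.47%.

Employed = 127.12 + 639.70 + 24.86 = 791.68 thousand (anyone who worked, including part-time for economic reasons, counts as employed).
Unemployed = 15.72 + 4.29 = 20.01 thousand (jobless and actively searching, or on temporary layoff).
Labor force = 791.68 + 20.01 = 811.69 thousand.
Unemployment rate = 20.01 / 811.69 = 2.47%.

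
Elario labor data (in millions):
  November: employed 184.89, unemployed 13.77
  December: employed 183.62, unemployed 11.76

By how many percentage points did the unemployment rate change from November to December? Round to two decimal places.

November: labor force = 184.89 + 13.77 = 198.66; u = 13.77/198.66 = 6.93%.
December: labor force = 183.62 + 11.76 = 195.38; u = 11.76/195.38 = 6.02%.
Change = 6.02% − 6.93% = −0.91 pp.

The unemployment rate changed by −0.91 percentage points.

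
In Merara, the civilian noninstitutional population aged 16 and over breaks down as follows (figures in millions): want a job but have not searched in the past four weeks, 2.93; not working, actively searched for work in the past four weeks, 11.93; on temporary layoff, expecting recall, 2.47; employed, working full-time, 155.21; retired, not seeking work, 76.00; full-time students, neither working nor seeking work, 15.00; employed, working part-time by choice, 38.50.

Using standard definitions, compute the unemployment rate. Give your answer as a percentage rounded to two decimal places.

Unemployment rate ≈ 6.92%.

Employed = 155.21 + 38.50 = 193.71 million.
Unemployed = 11.93 + 2.47 = 14.40 million (jobless and actively searching, or on temporary layoff).
Labor force = 193.71 + 14.40 = 208.11 million.
Unemployment rate = 14.40 / 208.11 = 6.92%.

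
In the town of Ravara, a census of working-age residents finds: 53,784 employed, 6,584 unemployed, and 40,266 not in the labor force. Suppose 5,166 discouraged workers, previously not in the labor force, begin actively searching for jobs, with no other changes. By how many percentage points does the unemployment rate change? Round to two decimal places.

Initially, labor force = 53,784 + 6,584 = 60,368, so u = 6,584/60,368 = 10.91%.
After the change, unemployed and labor force both rise by 5,166 → E = 53,784, U = 11,750, labor force = 65,534.
New unemployment rate = 11,750 / 65,534 = 17.93%.
Change = 17.93% − 10.91% = +7.02 percentage points.

The unemployment rate changes by +7.02 percentage points.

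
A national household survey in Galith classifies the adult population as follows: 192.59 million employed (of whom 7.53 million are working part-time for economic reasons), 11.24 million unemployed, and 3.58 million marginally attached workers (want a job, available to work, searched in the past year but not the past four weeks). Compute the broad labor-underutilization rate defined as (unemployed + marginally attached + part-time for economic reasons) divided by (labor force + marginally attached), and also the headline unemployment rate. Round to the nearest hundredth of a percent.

Broad underutilization rate ≈ 10.78%; headline unemployment rate ≈ 5.51%.

Labor force = 192.59 + 11.24 = 203.83 million.
Numerator = 11.24 + 3.58 + 7.53 = 22.35 million.
Denominator = 203.83 + 3.58 = 207.41 million.
Broad rate = 22.35 / 207.41 = 10.78%.
Headline unemployment rate = 11.24 / 203.83 = 5.51%.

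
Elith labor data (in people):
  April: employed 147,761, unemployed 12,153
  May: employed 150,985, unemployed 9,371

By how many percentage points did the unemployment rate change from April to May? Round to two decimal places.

April: labor force = 147,761 + 12,153 = 159,914; u = 12,153/159,914 = 7.60%.
May: labor force = 150,985 + 9,371 = 160,356; u = 9,371/160,356 = 5.84%.
Change = 5.84% − 7.60% = −1.76 pp.

The unemployment rate changed by −1.76 percentage points.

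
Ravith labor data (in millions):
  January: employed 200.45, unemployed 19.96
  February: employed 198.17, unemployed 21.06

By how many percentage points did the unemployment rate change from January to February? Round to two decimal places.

The unemployment rate changed by +0.55 percentage points.

January: labor force = 200.45 + 19.96 = 220.41; u = 19.96/220.41 = 9.06%.
February: labor force = 198.17 + 21.06 = 219.23; u = 21.06/219.23 = 9.61%.
Change = 9.61% − 9.06% = +0.55 pp.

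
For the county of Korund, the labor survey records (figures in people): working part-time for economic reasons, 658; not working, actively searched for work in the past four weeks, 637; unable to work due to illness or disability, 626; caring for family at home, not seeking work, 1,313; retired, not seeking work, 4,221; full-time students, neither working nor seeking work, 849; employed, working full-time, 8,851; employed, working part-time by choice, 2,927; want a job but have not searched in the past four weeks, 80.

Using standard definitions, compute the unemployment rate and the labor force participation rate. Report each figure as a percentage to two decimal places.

Unemployment rate ≈ 4.87%; labor force participation rate ≈ 64.84%.

Employed = 658 + 8,851 + 2,927 = 12,436 (anyone who worked, including part-time for economic reasons, counts as employed).
Unemployed = 637.
Labor force = 12,436 + 637 = 13,073.
Not in labor force = 626 + 1,313 + 4,221 + 849 + 80 = 7,089 (those not working and not actively searching are outside the labor force — including those who want a job but have given up searching).
Civilian working-age population = 13,073 + 7,089 = 20,162.
Unemployment rate = 637 / 13,073 = 4.87%.
Labor force participation rate = 13,073 / 20,162 = 64.84%.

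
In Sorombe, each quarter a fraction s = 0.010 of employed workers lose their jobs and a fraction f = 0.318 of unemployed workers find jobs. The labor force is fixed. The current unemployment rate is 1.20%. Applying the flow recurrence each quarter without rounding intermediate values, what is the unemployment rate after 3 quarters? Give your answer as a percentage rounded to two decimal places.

Unemployment rate after three quarters ≈ 2.49%.

With a fixed labor force, u_{t+1} = u_t + s·(1−u_t) − f·u_t = u_t·(1−s−f) + s.
Here 1−s−f = 0.672 and s = 0.010.
u_1 = 0.012000 × 0.672 + 0.010 = 0.018064.
u_2 = 0.018064 × 0.672 + 0.010 = 0.022139.
u_3 = 0.022139 × 0.672 + 0.010 = 0.024877.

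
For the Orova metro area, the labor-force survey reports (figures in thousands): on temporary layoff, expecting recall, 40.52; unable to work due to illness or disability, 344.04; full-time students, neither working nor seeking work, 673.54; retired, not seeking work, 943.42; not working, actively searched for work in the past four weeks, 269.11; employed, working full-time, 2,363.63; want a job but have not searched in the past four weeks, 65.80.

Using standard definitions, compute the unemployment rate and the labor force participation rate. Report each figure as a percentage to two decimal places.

Unemployment rate ≈ 11.58%; labor force participation rate ≈ 56.88%.

Employed = 2,363.63 thousand.
Unemployed = 40.52 + 269.11 = 309.63 thousand (jobless and actively searching, or on temporary layoff).
Labor force = 2,363.63 + 309.63 = 2,673.26 thousand.
Not in labor force = 344.04 + 673.54 + 943.42 + 65.80 = 2,026.80 thousand (those not working and not actively searching are outside the labor force — including those who want a job but have given up searching).
Civilian working-age population = 2,673.26 + 2,026.80 = 4,700.06 thousand.
Unemployment rate = 309.63 / 2,673.26 = 11.58%.
Labor force participation rate = 2,673.26 / 4,700.06 = 56.88%.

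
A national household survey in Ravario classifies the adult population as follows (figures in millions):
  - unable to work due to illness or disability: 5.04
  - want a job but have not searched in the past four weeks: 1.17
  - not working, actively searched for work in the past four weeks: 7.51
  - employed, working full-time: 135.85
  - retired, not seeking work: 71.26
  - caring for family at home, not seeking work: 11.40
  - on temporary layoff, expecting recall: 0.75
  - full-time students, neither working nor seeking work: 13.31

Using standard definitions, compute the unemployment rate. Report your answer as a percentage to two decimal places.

Employed = 135.85 million.
Unemployed = 7.51 + 0.75 = 8.26 million (jobless and actively searching, or on temporary layoff).
Labor force = 135.85 + 8.26 = 144.11 million.
Unemployment rate = 8.26 / 144.11 = 5.73%.

Unemployment rate ≈ 5.73%.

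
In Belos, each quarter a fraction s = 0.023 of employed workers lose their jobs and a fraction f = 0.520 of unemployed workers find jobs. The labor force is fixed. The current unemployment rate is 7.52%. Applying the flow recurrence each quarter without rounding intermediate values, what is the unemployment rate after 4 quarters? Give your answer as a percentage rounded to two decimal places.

Unemployment rate after four quarters ≈ 4.38%.

With a fixed labor force, u_{t+1} = u_t + s·(1−u_t) − f·u_t = u_t·(1−s−f) + s.
Here 1−s−f = 0.457 and s = 0.023.
u_1 = 0.075200 × 0.457 + 0.023 = 0.057366.
u_2 = 0.057366 × 0.457 + 0.023 = 0.049216.
u_3 = 0.049216 × 0.457 + 0.023 = 0.045492.
u_4 = 0.045492 × 0.457 + 0.023 = 0.043790.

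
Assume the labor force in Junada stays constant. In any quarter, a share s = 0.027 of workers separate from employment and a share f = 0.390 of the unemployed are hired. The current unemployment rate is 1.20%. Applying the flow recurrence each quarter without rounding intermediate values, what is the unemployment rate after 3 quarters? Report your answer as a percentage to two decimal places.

With a fixed labor force, u_{t+1} = u_t + s·(1−u_t) − f·u_t = u_t·(1−s−f) + s.
Here 1−s−f = 0.583 and s = 0.027.
u_1 = 0.012000 × 0.583 + 0.027 = 0.033996.
u_2 = 0.033996 × 0.583 + 0.027 = 0.046820.
u_3 = 0.046820 × 0.583 + 0.027 = 0.054296.

Unemployment rate after three quarters ≈ 5.43%.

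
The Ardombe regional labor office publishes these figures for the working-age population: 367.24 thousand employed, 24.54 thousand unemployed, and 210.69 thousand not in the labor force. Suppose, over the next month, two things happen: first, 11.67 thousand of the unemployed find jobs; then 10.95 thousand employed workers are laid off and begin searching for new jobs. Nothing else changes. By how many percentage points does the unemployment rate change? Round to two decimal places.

The unemployment rate changes by −0.18 percentage points.

Initially, labor force = 367.24 + 24.54 = 391.78 thousand, so u = 24.54/391.78 = 6.26%.
After the first change, unemployed falls and employed rises by 11.67; labor force unchanged → E = 378.91, U = 12.87, labor force = 391.78 thousand.
After the second change, employed falls and unemployed rises by 10.95; labor force unchanged → E = 367.96, U = 23.82, labor force = 391.78 thousand.
New unemployment rate = 23.82 / 391.78 = 6.08%.
Change = 6.08% − 6.26% = −0.18 percentage points.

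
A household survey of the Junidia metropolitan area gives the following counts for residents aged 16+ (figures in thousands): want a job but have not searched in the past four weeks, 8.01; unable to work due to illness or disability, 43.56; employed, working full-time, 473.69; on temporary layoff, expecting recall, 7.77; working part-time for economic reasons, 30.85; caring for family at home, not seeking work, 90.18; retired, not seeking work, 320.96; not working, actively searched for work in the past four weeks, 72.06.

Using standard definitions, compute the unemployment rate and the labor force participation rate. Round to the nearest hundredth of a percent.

Unemployment rate ≈ 13.66%; labor force participation rate ≈ 55.81%.

Employed = 473.69 + 30.85 = 504.54 thousand (anyone who worked, including part-time for economic reasons, counts as employed).
Unemployed = 7.77 + 72.06 = 79.83 thousand (jobless and actively searching, or on temporary layoff).
Labor force = 504.54 + 79.83 = 584.37 thousand.
Not in labor force = 8.01 + 43.56 + 90.18 + 320.96 = 462.71 thousand (those not working and not actively searching are outside the labor force — including those who want a job but have given up searching).
Civilian working-age population = 584.37 + 462.71 = 1,047.08 thousand.
Unemployment rate = 79.83 / 584.37 = 13.66%.
Labor force participation rate = 584.37 / 1,047.08 = 55.81%.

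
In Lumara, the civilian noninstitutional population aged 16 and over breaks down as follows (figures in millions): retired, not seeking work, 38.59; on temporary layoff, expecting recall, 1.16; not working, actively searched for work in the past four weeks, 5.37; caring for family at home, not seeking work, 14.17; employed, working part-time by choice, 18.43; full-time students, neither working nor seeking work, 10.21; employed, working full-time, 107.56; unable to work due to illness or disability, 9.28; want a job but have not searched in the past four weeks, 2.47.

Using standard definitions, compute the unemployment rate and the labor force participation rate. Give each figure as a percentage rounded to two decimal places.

Employed = 18.43 + 107.56 = 125.99 million.
Unemployed = 1.16 + 5.37 = 6.53 million (jobless and actively searching, or on temporary layoff).
Labor force = 125.99 + 6.53 = 132.52 million.
Not in labor force = 38.59 + 14.17 + 10.21 + 9.28 + 2.47 = 74.72 million (those not working and not actively searching are outside the labor force — including those who want a job but have given up searching).
Civilian working-age population = 132.52 + 74.72 = 207.24 million.
Unemployment rate = 6.53 / 132.52 = 4.93%.
Labor force participation rate = 132.52 / 207.24 = 63.95%.

Unemployment rate ≈ 4.93%; labor force participation rate ≈ 63.95%.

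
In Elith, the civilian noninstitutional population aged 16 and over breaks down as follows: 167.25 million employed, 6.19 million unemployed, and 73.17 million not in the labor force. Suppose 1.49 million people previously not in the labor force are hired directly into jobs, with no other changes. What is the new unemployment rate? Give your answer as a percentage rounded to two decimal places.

New unemployment rate ≈ 3.54%.

Initially, labor force = 167.25 + 6.19 = 173.44 million, so u = 6.19/173.44 = 3.57%.
After the change, employed and labor force both rise by 1.49; unemployed unchanged → E = 168.74, U = 6.19, labor force = 174.93 million.
New unemployment rate = 6.19 / 174.93 = 3.54%.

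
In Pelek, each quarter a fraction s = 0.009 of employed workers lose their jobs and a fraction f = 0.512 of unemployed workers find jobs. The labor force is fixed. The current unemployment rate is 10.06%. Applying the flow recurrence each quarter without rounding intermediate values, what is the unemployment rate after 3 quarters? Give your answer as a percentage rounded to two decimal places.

Unemployment rate after three quarters ≈ 2.64%.

With a fixed labor force, u_{t+1} = u_t + s·(1−u_t) − f·u_t = u_t·(1−s−f) + s.
Here 1−s−f = 0.479 and s = 0.009.
u_1 = 0.100600 × 0.479 + 0.009 = 0.057187.
u_2 = 0.057187 × 0.479 + 0.009 = 0.036393.
u_3 = 0.036393 × 0.479 + 0.009 = 0.026432.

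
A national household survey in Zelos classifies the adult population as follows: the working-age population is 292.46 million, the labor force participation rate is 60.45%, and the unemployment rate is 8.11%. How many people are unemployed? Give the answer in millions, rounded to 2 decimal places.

Labor force = 0.6045 × 292.46 = 176.79 million.
Unemployed = 0.0811 × 176.79 ≈ 14.34 million.

About 14.34 million are unemployed.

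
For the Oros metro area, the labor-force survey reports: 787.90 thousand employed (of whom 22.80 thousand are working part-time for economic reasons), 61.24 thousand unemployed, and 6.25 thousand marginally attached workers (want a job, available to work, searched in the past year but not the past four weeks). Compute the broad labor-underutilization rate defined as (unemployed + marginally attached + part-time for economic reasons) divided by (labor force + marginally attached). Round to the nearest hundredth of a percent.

Broad underutilization rate ≈ 10.56%.

Labor force = 787.90 + 61.24 = 849.14 thousand.
Numerator = 61.24 + 6.25 + 22.80 = 90.29 thousand.
Denominator = 849.14 + 6.25 = 855.39 thousand.
Broad rate = 90.29 / 855.39 = 10.56%.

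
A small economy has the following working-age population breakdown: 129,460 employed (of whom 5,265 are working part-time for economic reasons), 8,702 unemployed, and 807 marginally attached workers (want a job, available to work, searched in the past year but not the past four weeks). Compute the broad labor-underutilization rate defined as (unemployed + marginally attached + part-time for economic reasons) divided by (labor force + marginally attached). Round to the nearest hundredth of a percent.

Broad underutilization rate ≈ 10.63%.

Labor force = 129,460 + 8,702 = 138,162.
Numerator = 8,702 + 807 + 5,265 = 14,774.
Denominator = 138,162 + 807 = 138,969.
Broad rate = 14,774 / 138,969 = 10.63%.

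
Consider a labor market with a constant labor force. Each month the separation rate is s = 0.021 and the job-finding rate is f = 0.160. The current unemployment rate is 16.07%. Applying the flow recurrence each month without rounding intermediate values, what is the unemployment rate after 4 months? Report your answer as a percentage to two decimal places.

Unemployment rate after four months ≈ 13.61%.

With a fixed labor force, u_{t+1} = u_t + s·(1−u_t) − f·u_t = u_t·(1−s−f) + s.
Here 1−s−f = 0.819 and s = 0.021.
u_1 = 0.160700 × 0.819 + 0.021 = 0.152613.
u_2 = 0.152613 × 0.819 + 0.021 = 0.145990.
u_3 = 0.145990 × 0.819 + 0.021 = 0.140566.
u_4 = 0.140566 × 0.819 + 0.021 = 0.136124.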